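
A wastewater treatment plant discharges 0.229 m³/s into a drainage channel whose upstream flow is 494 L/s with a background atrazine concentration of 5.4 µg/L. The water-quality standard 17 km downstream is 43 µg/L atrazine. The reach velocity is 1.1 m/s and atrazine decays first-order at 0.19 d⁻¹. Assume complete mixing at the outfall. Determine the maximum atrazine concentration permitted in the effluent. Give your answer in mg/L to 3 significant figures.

0.129 mg/L

494 L/s = 0.494 m³/s.
5.4 µg/L = 0.0054 mg/L.
43 µg/L = 0.043 mg/L.
Travel time to the compliance point: t = 1.7e+04/1.1 = 1.545e+04 s = 0.1789 d; decay factor exp(−0.19·0.1789) = 0.9666.
So the concentration just after mixing may be at most 0.043/0.9666 = 0.04449 mg/L.
Mass balance: 0.04449·0.723 = 0.229·Cₑ + 0.494·0.0054.
Cₑ = (0.03216 − 0.002668) / 0.229 = 0.1288 mg/L.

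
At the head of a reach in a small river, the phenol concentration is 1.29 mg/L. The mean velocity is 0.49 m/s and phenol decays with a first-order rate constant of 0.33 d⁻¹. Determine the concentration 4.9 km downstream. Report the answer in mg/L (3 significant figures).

Travel time t = 4.9 km / 0.49 m/s = 4900/0.49 = 1e+04 s = 0.1157 d.
First-order decay: C = 1.29·exp(−0.33·0.1157) = 1.29·0.9625 = 1.242 mg/L.

1.24 mg/L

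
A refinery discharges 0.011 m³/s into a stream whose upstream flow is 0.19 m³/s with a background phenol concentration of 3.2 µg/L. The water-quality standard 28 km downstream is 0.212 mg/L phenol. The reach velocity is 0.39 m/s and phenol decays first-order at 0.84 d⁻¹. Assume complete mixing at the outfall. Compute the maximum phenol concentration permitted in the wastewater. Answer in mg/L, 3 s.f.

7.73 mg/L

3.2 µg/L = 0.0032 mg/L.
Travel time to the compliance point: t = 2.8e+04/0.39 = 7.179e+04 s = 0.831 d; decay factor exp(−0.84·0.831) = 0.4976.
So the concentration just after mixing may be at most 0.212/0.4976 = 0.4261 mg/L.
Mass balance: 0.4261·0.201 = 0.011·Cₑ + 0.19·0.0032.
Cₑ = (0.08564 − 0.000608) / 0.011 = 7.73 mg/L.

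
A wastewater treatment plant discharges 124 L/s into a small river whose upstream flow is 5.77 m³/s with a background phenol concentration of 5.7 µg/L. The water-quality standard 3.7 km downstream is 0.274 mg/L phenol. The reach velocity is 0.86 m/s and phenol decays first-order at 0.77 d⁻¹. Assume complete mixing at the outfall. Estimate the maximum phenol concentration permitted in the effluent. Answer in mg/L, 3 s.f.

13.3 mg/L

124 L/s = 0.124 m³/s.
5.7 µg/L = 0.0057 mg/L.
Travel time to the compliance point: t = 3700/0.86 = 4302 s = 0.0498 d; decay factor exp(−0.77·0.0498) = 0.9624.
So the concentration just after mixing may be at most 0.274/0.9624 = 0.2847 mg/L.
Mass balance: 0.2847·5.894 = 0.124·Cₑ + 5.77·0.0057.
Cₑ = (1.678 − 0.03289) / 0.124 = 13.27 mg/L.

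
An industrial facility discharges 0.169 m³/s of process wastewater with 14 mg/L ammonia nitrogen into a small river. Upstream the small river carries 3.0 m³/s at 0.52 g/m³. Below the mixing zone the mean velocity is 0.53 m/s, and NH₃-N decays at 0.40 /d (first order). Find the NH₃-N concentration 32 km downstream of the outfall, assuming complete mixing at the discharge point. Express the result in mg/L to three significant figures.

0.937 mg/L

After complete mixing, C₀ = (0.169·14 + 3·0.52) / 3.169 = 1.239 mg/L.
Travel time t = 3.2e+04 m / 0.53 m/s = 6.038e+04 s = 0.6988 d.
C = 1.239·exp(−0.40·0.6988) = 1.239·0.7561 = 0.9368 mg/L.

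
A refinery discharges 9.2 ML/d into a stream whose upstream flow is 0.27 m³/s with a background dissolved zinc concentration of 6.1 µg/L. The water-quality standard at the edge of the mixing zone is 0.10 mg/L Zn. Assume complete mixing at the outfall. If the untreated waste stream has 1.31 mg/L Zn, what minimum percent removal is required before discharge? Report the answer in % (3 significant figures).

9.2 ML/d = 0.1065 m³/s.
6.1 µg/L = 0.0061 mg/L.
Mass balance: 0.1·0.3765 = 0.1065·Cₑ + 0.27·0.0061.
Cₑ = (0.03765 − 0.001647) / 0.1065 = 0.3381 mg/L.
Required removal = 1 − 0.3381/1.31 = 74.19 %.

74.2 %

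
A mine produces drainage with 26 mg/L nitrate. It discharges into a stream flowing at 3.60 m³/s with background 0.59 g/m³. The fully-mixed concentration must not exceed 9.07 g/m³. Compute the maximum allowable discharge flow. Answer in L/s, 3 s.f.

1800 L/s

Mass balance at complete mixing: C_std·(Q_w + Q_r) = Q_w·C_e + Q_r·C_b.
Rearranging, Q_w = Q_r·(C_std − C_b)/(C_e − C_std) = 3.60·(9.07 − 0.59) / (26 − 9.07) = 1.803 m³/s.
= 1803 L/s.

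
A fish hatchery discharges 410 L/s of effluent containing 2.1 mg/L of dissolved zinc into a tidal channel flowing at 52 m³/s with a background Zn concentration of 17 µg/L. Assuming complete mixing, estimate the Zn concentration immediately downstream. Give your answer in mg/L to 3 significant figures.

410 L/s = 0.41 m³/s.
17 µg/L = 0.017 mg/L.
By mass balance at complete mixing, C = (0.41·2.1 + 52·0.017) / (0.41 + 52) = 1.745/52.41 = 0.0333 mg/L.

0.0333 mg/L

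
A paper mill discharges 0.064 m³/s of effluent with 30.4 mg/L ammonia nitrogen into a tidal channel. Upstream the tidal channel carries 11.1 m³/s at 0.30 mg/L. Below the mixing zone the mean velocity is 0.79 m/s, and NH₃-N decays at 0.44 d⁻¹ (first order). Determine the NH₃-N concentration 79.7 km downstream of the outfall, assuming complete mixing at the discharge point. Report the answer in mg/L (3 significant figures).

After complete mixing, C₀ = (0.064·30.4 + 11.1·0.3) / 11.16 = 0.4726 mg/L.
Travel time t = 7.97e+04 m / 0.79 m/s = 1.009e+05 s = 1.168 d.
C = 0.4726·exp(−0.44·1.168) = 0.4726·0.5982 = 0.2827 mg/L.

0.283 mg/L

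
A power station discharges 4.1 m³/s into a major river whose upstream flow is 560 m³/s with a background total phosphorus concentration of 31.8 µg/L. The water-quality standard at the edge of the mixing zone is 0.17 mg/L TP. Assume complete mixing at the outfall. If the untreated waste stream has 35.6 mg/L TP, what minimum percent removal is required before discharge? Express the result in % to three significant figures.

31.8 µg/L = 0.0318 mg/L.
Mass balance: 0.17·564.1 = 4.1·Cₑ + 560·0.0318.
Cₑ = (95.9 − 17.81) / 4.1 = 19.05 mg/L.
Required removal = 1 − 19.05/35.6 = 46.5 %.

46.5 %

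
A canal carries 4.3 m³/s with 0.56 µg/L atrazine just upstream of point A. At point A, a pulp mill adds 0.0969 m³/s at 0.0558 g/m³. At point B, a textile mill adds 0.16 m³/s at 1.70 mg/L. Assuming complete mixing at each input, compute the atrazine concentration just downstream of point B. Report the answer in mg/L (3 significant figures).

0.56 µg/L = 0.00056 mg/L.
After input A: C = (4.3·0.00056 + 0.0969·0.0558) / 4.397 = 0.001777 mg/L.
After input B: C = (4.397·0.001777 + 0.16·1.7) / 4.557 = 0.0614 mg/L.

0.0614 mg/L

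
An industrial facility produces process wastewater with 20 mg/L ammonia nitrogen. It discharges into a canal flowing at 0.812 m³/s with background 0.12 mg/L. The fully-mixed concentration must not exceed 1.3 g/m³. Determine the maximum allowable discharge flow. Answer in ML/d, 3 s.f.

4.43 ML/d

Mass balance at complete mixing: C_std·(Q_w + Q_r) = Q_w·C_e + Q_r·C_b.
Rearranging, Q_w = Q_r·(C_std − C_b)/(C_e − C_std) = 0.812·(1.3 − 0.12) / (20 − 1.3) = 0.05124 m³/s.
= 4.427 ML/d.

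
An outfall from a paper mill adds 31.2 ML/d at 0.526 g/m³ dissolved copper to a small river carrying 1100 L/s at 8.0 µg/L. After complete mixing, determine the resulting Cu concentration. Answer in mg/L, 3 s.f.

0.136 mg/L

31.2 ML/d = 0.3611 m³/s.
1100 L/s = 1.1 m³/s.
8.0 µg/L = 0.008 mg/L.
By mass balance at complete mixing, C = (0.3611·0.526 + 1.1·0.008) / (0.3611 + 1.1) = 0.1987/1.461 = 0.136 mg/L.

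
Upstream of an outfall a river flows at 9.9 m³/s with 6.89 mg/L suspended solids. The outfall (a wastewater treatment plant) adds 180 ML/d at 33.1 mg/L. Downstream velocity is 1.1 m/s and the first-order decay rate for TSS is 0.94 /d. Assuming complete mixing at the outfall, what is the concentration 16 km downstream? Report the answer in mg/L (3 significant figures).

9.77 mg/L

180 ML/d = 2.083 m³/s.
After complete mixing, C₀ = (2.083·33.1 + 9.9·6.89) / 11.98 = 11.45 mg/L.
Travel time t = 1.6e+04 m / 1.1 m/s = 1.455e+04 s = 0.1684 d.
C = 11.45·exp(−0.94·0.1684) = 11.45·0.8536 = 9.771 mg/L.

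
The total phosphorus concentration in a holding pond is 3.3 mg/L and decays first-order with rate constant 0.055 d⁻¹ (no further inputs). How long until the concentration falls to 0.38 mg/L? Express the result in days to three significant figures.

39.3 d

t = ln(C₀/C)/k = ln(3.3/0.38)/0.055 = 2.162/0.055 = 39.3 d.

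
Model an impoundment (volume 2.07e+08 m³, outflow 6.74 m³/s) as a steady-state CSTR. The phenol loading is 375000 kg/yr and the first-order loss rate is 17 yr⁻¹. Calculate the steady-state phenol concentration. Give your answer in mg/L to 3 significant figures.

Outflow Q = 6.74 m³/s × 3.156e+07 s/yr = 2.127e+08 m³/yr.
Steady-state CSTR mass balance: W = Q·C + k·V·C, so C = W/(Q + kV).
Q + kV = 2.127e+08 + 17·2.07e+08 = 3.732e+09 m³/yr.
C = 375000/3.732e+09 = 0.0001005 kg/m³ = 0.1005 mg/L.

0.100 mg/L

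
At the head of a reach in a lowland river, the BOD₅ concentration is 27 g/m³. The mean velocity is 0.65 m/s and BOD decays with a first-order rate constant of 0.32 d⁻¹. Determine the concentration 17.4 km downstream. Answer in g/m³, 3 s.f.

24.5 g/m³

Travel time t = 17.4 km / 0.65 m/s = 1.74e+04/0.65 = 2.677e+04 s = 0.3098 d.
First-order decay: C = 27·exp(−0.32·0.3098) = 27·0.9056 = 24.45 g/m³.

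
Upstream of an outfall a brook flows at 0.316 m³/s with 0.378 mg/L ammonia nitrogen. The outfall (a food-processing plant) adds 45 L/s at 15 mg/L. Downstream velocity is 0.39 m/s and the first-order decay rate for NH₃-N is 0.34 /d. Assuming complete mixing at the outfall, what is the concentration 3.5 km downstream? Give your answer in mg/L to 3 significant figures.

45 L/s = 0.045 m³/s.
After complete mixing, C₀ = (0.045·15 + 0.316·0.378) / 0.361 = 2.201 mg/L.
Travel time t = 3500 m / 0.39 m/s = 8974 s = 0.1039 d.
C = 2.201·exp(−0.34·0.1039) = 2.201·0.9653 = 2.124 mg/L.

2.12 mg/L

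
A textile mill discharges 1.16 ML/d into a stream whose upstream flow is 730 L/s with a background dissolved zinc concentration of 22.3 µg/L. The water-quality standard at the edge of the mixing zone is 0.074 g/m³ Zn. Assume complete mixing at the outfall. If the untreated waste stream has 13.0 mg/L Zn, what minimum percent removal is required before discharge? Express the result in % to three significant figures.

77.8 %

1.16 ML/d = 0.01343 m³/s.
730 L/s = 0.73 m³/s.
22.3 µg/L = 0.0223 mg/L.
Mass balance: 0.074·0.7434 = 0.01343·Cₑ + 0.73·0.0223.
Cₑ = (0.05501 − 0.01628) / 0.01343 = 2.885 mg/L.
Required removal = 1 − 2.885/13.0 = 77.81 %.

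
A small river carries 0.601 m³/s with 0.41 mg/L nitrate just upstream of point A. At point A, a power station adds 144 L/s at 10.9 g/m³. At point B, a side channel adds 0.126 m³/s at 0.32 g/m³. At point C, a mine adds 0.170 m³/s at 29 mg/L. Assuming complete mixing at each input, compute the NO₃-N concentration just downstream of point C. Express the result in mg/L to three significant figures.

144 L/s = 0.144 m³/s.
After input A: C = (0.601·0.41 + 0.144·10.9) / 0.745 = 2.438 mg/L.
After input B: C = (0.745·2.438 + 0.126·0.32) / 0.871 = 2.131 mg/L.
After input C: C = (0.871·2.131 + 0.17·29) / 1.041 = 6.519 mg/L.

6.52 mg/L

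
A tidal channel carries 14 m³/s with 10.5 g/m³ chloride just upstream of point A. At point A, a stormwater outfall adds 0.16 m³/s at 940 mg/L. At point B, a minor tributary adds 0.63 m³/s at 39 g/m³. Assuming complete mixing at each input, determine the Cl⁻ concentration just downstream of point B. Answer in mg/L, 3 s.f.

After input A: C = (14·10.5 + 0.16·940) / 14.16 = 21 mg/L.
After input B: C = (14.16·21 + 0.63·39) / 14.79 = 21.77 mg/L.

21.8 mg/L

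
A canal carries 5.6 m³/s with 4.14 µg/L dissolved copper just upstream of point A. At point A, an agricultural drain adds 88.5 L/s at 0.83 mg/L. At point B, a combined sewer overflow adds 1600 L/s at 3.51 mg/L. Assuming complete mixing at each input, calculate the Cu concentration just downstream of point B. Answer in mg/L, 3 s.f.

4.14 µg/L = 0.00414 mg/L.
88.5 L/s = 0.0885 m³/s.
After input A: C = (5.6·0.00414 + 0.0885·0.83) / 5.688 = 0.01699 mg/L.
1600 L/s = 1.6 m³/s.
After input B: C = (5.688·0.01699 + 1.6·3.51) / 7.288 = 0.7838 mg/L.

0.784 mg/L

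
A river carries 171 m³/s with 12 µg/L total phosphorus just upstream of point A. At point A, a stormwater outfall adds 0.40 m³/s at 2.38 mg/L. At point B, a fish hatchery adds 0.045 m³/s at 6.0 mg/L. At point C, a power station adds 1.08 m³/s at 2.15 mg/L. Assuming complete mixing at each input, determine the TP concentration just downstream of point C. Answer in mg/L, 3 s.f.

12 µg/L = 0.012 mg/L.
After input A: C = (171·0.012 + 0.4·2.38) / 171.4 = 0.01753 mg/L.
After input B: C = (171.4·0.01753 + 0.045·6) / 171.4 = 0.0191 mg/L.
After input C: C = (171.4·0.0191 + 1.08·2.15) / 172.5 = 0.03244 mg/L.

0.0324 mg/L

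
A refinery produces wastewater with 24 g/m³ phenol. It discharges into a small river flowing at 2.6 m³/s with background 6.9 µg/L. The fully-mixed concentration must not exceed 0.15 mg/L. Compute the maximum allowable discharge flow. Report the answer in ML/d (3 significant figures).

1.35 ML/d

6.9 µg/L = 0.0069 mg/L.
Mass balance at complete mixing: C_std·(Q_w + Q_r) = Q_w·C_e + Q_r·C_b.
Rearranging, Q_w = Q_r·(C_std − C_b)/(C_e − C_std) = 2.6·(0.15 − 0.0069) / (24 − 0.15) = 0.0156 m³/s.
= 1.348 ML/d.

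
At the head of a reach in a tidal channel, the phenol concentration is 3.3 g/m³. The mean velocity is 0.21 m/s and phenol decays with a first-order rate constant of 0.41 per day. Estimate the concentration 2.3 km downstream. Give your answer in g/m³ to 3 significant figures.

3.13 g/m³

Travel time t = 2.3 km / 0.21 m/s = 2300/0.21 = 1.095e+04 s = 0.1268 d.
First-order decay: C = 3.3·exp(−0.41·0.1268) = 3.3·0.9494 = 3.133 g/m³.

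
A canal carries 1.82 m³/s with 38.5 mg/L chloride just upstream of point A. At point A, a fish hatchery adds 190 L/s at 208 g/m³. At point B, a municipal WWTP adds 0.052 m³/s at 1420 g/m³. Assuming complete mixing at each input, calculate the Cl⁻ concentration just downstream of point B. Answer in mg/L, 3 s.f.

190 L/s = 0.19 m³/s.
After input A: C = (1.82·38.5 + 0.19·208) / 2.01 = 54.52 mg/L.
After input B: C = (2.01·54.52 + 0.052·1420) / 2.062 = 88.96 mg/L.

89.0 mg/L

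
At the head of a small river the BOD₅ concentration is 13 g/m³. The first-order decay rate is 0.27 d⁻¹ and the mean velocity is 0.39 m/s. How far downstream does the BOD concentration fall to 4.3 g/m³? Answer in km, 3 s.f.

From C = C₀·e^(−kt), t = ln(C₀/C)/k = ln(13/4.3)/0.27 = 1.106/0.27 = 4.098 d.
Distance = v·t = 0.39 m/s × 3.54e+05 s = 1.381e+05 m = 138.1 km.

138 km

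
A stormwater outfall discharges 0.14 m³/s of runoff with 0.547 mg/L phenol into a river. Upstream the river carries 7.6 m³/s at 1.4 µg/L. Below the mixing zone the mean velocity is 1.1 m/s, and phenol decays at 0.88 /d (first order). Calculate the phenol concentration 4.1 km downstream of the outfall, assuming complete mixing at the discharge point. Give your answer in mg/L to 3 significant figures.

1.4 µg/L = 0.0014 mg/L.
After complete mixing, C₀ = (0.14·0.547 + 7.6·0.0014) / 7.74 = 0.01127 mg/L.
Travel time t = 4100 m / 1.1 m/s = 3727 s = 0.04314 d.
C = 0.01127·exp(−0.88·0.04314) = 0.01127·0.9627 = 0.01085 mg/L.

0.0108 mg/L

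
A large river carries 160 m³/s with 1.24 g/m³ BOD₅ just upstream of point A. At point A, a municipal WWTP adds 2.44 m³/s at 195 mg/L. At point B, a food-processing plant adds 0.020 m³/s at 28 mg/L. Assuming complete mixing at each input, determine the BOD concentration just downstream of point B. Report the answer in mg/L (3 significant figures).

After input A: C = (160·1.24 + 2.44·195) / 162.4 = 4.15 mg/L.
After input B: C = (162.4·4.15 + 0.02·28) / 162.5 = 4.153 mg/L.

4.15 mg/L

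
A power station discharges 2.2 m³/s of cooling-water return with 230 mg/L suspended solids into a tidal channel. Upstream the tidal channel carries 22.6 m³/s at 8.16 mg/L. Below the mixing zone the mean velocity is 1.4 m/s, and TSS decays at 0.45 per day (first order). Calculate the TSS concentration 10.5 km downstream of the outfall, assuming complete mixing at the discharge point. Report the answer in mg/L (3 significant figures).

26.8 mg/L

After complete mixing, C₀ = (2.2·230 + 22.6·8.16) / 24.8 = 27.84 mg/L.
Travel time t = 1.05e+04 m / 1.4 m/s = 7500 s = 0.08681 d.
C = 27.84·exp(−0.45·0.08681) = 27.84·0.9617 = 26.77 mg/L.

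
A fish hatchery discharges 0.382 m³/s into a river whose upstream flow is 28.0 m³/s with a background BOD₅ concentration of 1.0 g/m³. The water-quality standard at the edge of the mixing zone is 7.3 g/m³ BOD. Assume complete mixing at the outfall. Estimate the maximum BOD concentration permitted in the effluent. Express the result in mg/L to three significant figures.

469 mg/L

Mass balance: 7.3·28.38 = 0.382·Cₑ + 28·1.
Cₑ = (207.2 − 28) / 0.382 = 469.1 mg/L.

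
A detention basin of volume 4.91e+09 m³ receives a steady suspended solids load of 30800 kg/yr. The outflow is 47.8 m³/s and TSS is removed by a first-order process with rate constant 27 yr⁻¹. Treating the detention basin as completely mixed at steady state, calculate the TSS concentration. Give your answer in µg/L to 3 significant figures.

Outflow Q = 47.8 m³/s × 3.156e+07 s/yr = 1.508e+09 m³/yr.
Steady-state CSTR mass balance: W = Q·C + k·V·C, so C = W/(Q + kV).
Q + kV = 1.508e+09 + 27·4.91e+09 = 1.341e+11 m³/yr.
C = 30800/1.341e+11 = 2.297e-07 kg/m³ = 0.0002297 mg/L = 0.2297 µg/L.

0.230 µg/L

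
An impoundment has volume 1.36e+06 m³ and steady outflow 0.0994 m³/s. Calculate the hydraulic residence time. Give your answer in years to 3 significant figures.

Q = 0.0994 m³/s × 3.156e+07 s/yr = 3.137e+06 m³/yr.
Hydraulic residence time τ = V/Q = 1.36e+06/3.137e+06 = 0.4336 yr.

0.434 yr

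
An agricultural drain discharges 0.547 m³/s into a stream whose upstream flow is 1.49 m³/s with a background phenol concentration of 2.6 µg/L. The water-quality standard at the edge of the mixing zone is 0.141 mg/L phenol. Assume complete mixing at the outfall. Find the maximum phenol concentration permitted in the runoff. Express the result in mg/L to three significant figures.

0.518 mg/L

2.6 µg/L = 0.0026 mg/L.
Mass balance: 0.141·2.037 = 0.547·Cₑ + 1.49·0.0026.
Cₑ = (0.2872 − 0.003874) / 0.547 = 0.518 mg/L.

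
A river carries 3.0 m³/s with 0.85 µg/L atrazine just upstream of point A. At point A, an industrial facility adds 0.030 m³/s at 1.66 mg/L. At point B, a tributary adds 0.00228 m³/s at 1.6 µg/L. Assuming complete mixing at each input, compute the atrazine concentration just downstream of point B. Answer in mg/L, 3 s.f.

0.85 µg/L = 0.00085 mg/L.
After input A: C = (3·0.00085 + 0.03·1.66) / 3.03 = 0.01728 mg/L.
1.6 µg/L = 0.0016 mg/L.
After input B: C = (3.03·0.01728 + 0.00228·0.0016) / 3.032 = 0.01727 mg/L.

0.0173 mg/L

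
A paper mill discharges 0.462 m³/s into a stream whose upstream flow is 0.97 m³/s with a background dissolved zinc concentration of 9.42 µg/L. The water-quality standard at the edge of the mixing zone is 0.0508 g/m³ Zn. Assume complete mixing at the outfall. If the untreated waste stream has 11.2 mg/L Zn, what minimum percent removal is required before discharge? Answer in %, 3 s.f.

98.8 %

9.42 µg/L = 0.00942 mg/L.
Mass balance: 0.0508·1.432 = 0.462·Cₑ + 0.97·0.00942.
Cₑ = (0.07275 − 0.009137) / 0.462 = 0.1377 mg/L.
Required removal = 1 − 0.1377/11.2 = 98.77 %.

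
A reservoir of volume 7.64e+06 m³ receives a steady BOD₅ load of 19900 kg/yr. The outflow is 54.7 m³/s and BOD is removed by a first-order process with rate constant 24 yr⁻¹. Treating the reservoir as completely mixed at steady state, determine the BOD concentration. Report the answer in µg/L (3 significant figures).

Outflow Q = 54.7 m³/s × 3.156e+07 s/yr = 1.726e+09 m³/yr.
Steady-state CSTR mass balance: W = Q·C + k·V·C, so C = W/(Q + kV).
Q + kV = 1.726e+09 + 24·7.64e+06 = 1.91e+09 m³/yr.
C = 19900/1.91e+09 = 1.042e-05 kg/m³ = 0.01042 mg/L = 10.42 µg/L.

10.4 µg/L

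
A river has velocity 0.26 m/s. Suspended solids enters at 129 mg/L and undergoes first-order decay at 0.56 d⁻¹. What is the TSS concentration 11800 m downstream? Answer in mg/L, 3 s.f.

Travel time t = 11800 m / 0.26 m/s = 1.18e+04/0.26 = 4.538e+04 s = 0.5253 d.
First-order decay: C = 129·exp(−0.56·0.5253) = 129·0.7452 = 96.13 mg/L.

96.1 mg/L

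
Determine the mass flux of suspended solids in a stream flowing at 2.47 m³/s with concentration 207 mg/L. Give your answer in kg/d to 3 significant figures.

Mass flux = Q·C = 2.47 m³/s × 207 g/m³ = 511.3 g/s.
= 511.3 g/s × 86.4 = 4.418e+04 kg/d.

44200 kg/d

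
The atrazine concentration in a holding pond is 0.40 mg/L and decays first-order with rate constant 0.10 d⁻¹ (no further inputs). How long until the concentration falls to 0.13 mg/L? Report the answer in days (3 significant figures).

11.2 d

t = ln(C₀/C)/k = ln(0.40/0.13)/0.10 = 1.124/0.10 = 11.24 d.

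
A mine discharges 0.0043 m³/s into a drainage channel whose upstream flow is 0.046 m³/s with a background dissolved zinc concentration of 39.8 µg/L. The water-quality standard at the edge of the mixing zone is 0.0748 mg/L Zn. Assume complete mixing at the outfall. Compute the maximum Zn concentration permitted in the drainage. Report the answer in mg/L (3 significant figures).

39.8 µg/L = 0.0398 mg/L.
Mass balance: 0.0748·0.0503 = 0.0043·Cₑ + 0.046·0.0398.
Cₑ = (0.003762 − 0.001831) / 0.0043 = 0.4492 mg/L.

0.449 mg/L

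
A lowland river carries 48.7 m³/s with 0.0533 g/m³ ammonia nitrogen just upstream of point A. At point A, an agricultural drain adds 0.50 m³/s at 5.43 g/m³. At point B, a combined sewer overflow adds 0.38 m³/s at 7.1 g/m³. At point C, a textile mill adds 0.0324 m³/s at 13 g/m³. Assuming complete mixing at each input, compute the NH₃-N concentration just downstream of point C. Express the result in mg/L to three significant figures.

0.170 mg/L

After input A: C = (48.7·0.0533 + 0.5·5.43) / 49.2 = 0.1079 mg/L.
After input B: C = (49.2·0.1079 + 0.38·7.1) / 49.58 = 0.1615 mg/L.
After input C: C = (49.58·0.1615 + 0.0324·13) / 49.61 = 0.1699 mg/L.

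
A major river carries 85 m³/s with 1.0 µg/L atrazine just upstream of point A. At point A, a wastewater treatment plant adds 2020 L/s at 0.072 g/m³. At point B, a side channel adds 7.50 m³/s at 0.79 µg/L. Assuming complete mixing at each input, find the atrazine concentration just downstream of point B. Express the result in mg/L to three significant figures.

0.00250 mg/L

1.0 µg/L = 0.001 mg/L.
2020 L/s = 2.02 m³/s.
After input A: C = (85·0.001 + 2.02·0.072) / 87.02 = 0.002648 mg/L.
0.79 µg/L = 0.00079 mg/L.
After input B: C = (87.02·0.002648 + 7.5·0.00079) / 94.52 = 0.002501 mg/L.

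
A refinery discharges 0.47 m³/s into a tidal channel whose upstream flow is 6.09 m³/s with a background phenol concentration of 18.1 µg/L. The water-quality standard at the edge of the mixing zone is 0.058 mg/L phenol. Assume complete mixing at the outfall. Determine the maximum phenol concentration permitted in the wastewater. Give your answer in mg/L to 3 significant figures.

18.1 µg/L = 0.0181 mg/L.
Mass balance: 0.058·6.56 = 0.47·Cₑ + 6.09·0.0181.
Cₑ = (0.3805 − 0.1102) / 0.47 = 0.575 mg/L.

0.575 mg/L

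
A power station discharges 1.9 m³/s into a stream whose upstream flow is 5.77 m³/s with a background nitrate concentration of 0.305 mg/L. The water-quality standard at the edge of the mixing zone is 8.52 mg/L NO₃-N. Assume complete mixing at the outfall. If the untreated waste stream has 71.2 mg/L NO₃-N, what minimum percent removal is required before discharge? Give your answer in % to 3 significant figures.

53.0 %

Mass balance: 8.52·7.67 = 1.9·Cₑ + 5.77·0.305.
Cₑ = (65.35 − 1.76) / 1.9 = 33.47 mg/L.
Required removal = 1 − 33.47/71.2 = 52.99 %.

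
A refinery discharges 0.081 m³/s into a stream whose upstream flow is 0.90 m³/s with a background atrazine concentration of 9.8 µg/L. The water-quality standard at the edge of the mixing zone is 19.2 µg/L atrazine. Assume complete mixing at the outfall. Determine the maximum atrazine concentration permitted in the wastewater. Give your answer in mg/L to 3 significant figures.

9.8 µg/L = 0.0098 mg/L.
19.2 µg/L = 0.0192 mg/L.
Mass balance: 0.0192·0.981 = 0.081·Cₑ + 0.9·0.0098.
Cₑ = (0.01884 − 0.00882) / 0.081 = 0.1236 mg/L.

0.124 mg/L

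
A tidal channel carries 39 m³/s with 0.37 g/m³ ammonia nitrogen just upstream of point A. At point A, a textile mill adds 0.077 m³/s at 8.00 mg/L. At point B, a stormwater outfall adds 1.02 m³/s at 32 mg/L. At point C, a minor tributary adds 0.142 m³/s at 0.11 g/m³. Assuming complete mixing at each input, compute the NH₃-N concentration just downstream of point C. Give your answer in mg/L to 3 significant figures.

After input A: C = (39·0.37 + 0.077·8) / 39.08 = 0.385 mg/L.
After input B: C = (39.08·0.385 + 1.02·32) / 40.1 = 1.189 mg/L.
After input C: C = (40.1·1.189 + 0.142·0.11) / 40.24 = 1.185 mg/L.

1.19 mg/L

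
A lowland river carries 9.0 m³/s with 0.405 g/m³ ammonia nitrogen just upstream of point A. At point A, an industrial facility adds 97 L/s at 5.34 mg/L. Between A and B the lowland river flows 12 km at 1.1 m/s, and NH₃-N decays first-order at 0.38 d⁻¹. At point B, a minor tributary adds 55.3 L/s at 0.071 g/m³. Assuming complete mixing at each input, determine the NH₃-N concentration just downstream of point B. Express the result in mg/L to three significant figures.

0.434 mg/L

97 L/s = 0.097 m³/s.
After input A: C = (9·0.405 + 0.097·5.34) / 9.097 = 0.4576 mg/L.
Over the 12 km reach to input B (t = 1.091e+04 s = 0.1263 d), decay gives C = 0.4576·exp(−0.38·0.1263) = 0.4362 mg/L.
55.3 L/s = 0.0553 m³/s.
After input B: C = (9.097·0.4362 + 0.0553·0.071) / 9.152 = 0.434 mg/L.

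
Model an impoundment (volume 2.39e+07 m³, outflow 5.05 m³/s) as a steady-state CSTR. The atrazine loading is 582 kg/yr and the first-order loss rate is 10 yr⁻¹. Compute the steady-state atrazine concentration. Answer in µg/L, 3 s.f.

1.46 µg/L

Outflow Q = 5.05 m³/s × 3.156e+07 s/yr = 1.594e+08 m³/yr.
Steady-state CSTR mass balance: W = Q·C + k·V·C, so C = W/(Q + kV).
Q + kV = 1.594e+08 + 10·2.39e+07 = 3.984e+08 m³/yr.
C = 582/3.984e+08 = 1.461e-06 kg/m³ = 0.001461 mg/L = 1.461 µg/L.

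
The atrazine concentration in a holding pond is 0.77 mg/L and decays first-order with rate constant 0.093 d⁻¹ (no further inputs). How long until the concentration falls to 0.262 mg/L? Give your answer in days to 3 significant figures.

t = ln(C₀/C)/k = ln(0.77/0.262)/0.093 = 1.078/0.093 = 11.59 d.

11.6 d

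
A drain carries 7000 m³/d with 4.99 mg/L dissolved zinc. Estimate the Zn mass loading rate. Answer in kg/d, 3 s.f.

7000 m³/d = 0.08102 m³/s.
Mass flux = Q·C = 0.08102 m³/s × 4.99 g/m³ = 0.4043 g/s.
= 0.4043 g/s × 86.4 = 34.93 kg/d.

34.9 kg/d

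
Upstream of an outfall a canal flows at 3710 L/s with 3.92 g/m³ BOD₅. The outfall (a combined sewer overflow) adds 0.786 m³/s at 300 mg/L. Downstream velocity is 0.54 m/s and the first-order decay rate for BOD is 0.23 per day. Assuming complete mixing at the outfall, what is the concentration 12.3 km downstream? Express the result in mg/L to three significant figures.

3710 L/s = 3.71 m³/s.
After complete mixing, C₀ = (0.786·300 + 3.71·3.92) / 4.496 = 55.68 mg/L.
Travel time t = 1.23e+04 m / 0.54 m/s = 2.278e+04 s = 0.2636 d.
C = 55.68·exp(−0.23·0.2636) = 55.68·0.9412 = 52.41 mg/L.

52.4 mg/L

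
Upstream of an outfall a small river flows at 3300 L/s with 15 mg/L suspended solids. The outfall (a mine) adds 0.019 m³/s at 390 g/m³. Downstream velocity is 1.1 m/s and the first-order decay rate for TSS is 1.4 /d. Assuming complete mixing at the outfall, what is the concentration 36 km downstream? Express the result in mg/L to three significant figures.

10.1 mg/L

3300 L/s = 3.3 m³/s.
After complete mixing, C₀ = (0.019·390 + 3.3·15) / 3.319 = 17.15 mg/L.
Travel time t = 3.6e+04 m / 1.1 m/s = 3.273e+04 s = 0.3788 d.
C = 17.15·exp(−1.4·0.3788) = 17.15·0.5884 = 10.09 mg/L.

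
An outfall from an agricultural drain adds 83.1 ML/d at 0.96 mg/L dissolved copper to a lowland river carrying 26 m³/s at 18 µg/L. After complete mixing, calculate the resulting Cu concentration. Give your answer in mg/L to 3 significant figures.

0.0516 mg/L

83.1 ML/d = 0.9618 m³/s.
18 µg/L = 0.018 mg/L.
Flow-weighted mixing gives C = (0.9618·0.96 + 26·0.018) / (0.9618 + 26) = 1.391/26.96 = 0.0516 mg/L.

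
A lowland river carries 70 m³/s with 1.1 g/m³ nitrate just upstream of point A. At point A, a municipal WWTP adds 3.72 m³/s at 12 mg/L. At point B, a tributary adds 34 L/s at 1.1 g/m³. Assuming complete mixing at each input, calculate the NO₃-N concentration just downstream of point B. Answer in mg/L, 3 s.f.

After input A: C = (70·1.1 + 3.72·12) / 73.72 = 1.65 mg/L.
34 L/s = 0.034 m³/s.
After input B: C = (73.72·1.65 + 0.034·1.1) / 73.75 = 1.65 mg/L.

1.65 mg/L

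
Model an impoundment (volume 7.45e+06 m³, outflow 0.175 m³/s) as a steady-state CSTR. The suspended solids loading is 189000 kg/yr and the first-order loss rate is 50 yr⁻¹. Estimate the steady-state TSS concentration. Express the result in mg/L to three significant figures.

0.500 mg/L

Outflow Q = 0.175 m³/s × 3.156e+07 s/yr = 5.523e+06 m³/yr.
Steady-state CSTR mass balance: W = Q·C + k·V·C, so C = W/(Q + kV).
Q + kV = 5.523e+06 + 50·7.45e+06 = 3.78e+08 m³/yr.
C = 189000/3.78e+08 = 0.0005 kg/m³ = 0.5 mg/L.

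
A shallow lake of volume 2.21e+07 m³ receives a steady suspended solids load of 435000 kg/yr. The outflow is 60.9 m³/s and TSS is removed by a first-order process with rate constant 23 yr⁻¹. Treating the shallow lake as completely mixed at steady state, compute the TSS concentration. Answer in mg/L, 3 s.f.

0.179 mg/L

Outflow Q = 60.9 m³/s × 3.156e+07 s/yr = 1.922e+09 m³/yr.
Steady-state CSTR mass balance: W = Q·C + k·V·C, so C = W/(Q + kV).
Q + kV = 1.922e+09 + 23·2.21e+07 = 2.43e+09 m³/yr.
C = 435000/2.43e+09 = 0.000179 kg/m³ = 0.179 mg/L.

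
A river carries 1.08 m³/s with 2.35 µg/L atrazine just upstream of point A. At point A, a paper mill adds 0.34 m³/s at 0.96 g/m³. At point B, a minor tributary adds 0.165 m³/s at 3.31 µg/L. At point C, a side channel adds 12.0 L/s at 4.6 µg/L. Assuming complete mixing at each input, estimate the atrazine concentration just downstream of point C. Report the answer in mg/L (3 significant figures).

0.206 mg/L

2.35 µg/L = 0.00235 mg/L.
After input A: C = (1.08·0.00235 + 0.34·0.96) / 1.42 = 0.2316 mg/L.
3.31 µg/L = 0.00331 mg/L.
After input B: C = (1.42·0.2316 + 0.165·0.00331) / 1.585 = 0.2079 mg/L.
12.0 L/s = 0.012 m³/s.
4.6 µg/L = 0.0046 mg/L.
After input C: C = (1.585·0.2079 + 0.012·0.0046) / 1.597 = 0.2063 mg/L.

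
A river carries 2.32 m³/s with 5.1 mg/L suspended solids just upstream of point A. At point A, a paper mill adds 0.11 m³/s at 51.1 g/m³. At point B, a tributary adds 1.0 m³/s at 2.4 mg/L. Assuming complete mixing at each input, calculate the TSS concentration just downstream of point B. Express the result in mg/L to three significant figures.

5.79 mg/L

After input A: C = (2.32·5.1 + 0.11·51.1) / 2.43 = 7.182 mg/L.
After input B: C = (2.43·7.182 + 1·2.4) / 3.43 = 5.788 mg/L.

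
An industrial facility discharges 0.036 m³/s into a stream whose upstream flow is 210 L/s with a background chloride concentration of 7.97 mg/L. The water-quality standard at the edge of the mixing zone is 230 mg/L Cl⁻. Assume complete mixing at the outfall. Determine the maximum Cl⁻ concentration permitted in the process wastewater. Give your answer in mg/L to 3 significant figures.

1530 mg/L

210 L/s = 0.21 m³/s.
Mass balance: 230·0.246 = 0.036·Cₑ + 0.21·7.97.
Cₑ = (56.58 − 1.674) / 0.036 = 1525 mg/L.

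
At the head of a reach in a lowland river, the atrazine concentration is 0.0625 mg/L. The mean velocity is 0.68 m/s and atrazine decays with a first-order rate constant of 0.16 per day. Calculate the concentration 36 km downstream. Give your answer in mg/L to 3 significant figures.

Travel time t = 36 km / 0.68 m/s = 3.6e+04/0.68 = 5.294e+04 s = 0.6127 d.
First-order decay: C = 0.0625·exp(−0.16·0.6127) = 0.0625·0.9066 = 0.05666 mg/L.

0.0567 mg/L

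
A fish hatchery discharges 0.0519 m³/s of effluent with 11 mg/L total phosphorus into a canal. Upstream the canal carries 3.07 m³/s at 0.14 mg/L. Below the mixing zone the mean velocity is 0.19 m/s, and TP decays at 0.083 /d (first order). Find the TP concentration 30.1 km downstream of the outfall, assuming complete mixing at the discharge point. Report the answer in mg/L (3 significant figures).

0.275 mg/L

After complete mixing, C₀ = (0.0519·11 + 3.07·0.14) / 3.122 = 0.3205 mg/L.
Travel time t = 3.01e+04 m / 0.19 m/s = 1.584e+05 s = 1.834 d.
C = 0.3205·exp(−0.083·1.834) = 0.3205·0.8588 = 0.2753 mg/L.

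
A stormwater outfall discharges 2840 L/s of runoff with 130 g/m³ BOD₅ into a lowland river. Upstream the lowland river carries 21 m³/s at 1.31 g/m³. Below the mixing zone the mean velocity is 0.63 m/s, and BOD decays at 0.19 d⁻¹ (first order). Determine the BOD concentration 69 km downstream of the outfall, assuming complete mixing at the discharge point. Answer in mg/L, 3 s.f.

2840 L/s = 2.84 m³/s.
After complete mixing, C₀ = (2.84·130 + 21·1.31) / 23.84 = 16.64 mg/L.
Travel time t = 6.9e+04 m / 0.63 m/s = 1.095e+05 s = 1.268 d.
C = 16.64·exp(−0.19·1.268) = 16.64·0.786 = 13.08 mg/L.

13.1 mg/L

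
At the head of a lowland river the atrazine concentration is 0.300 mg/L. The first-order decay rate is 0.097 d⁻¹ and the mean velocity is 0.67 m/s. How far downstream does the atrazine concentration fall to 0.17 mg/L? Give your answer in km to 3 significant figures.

339 km

From C = C₀·e^(−kt), t = ln(C₀/C)/k = ln(0.300/0.17)/0.097 = 0.568/0.097 = 5.856 d.
Distance = v·t = 0.67 m/s × 5.059e+05 s = 3.39e+05 m = 339 km.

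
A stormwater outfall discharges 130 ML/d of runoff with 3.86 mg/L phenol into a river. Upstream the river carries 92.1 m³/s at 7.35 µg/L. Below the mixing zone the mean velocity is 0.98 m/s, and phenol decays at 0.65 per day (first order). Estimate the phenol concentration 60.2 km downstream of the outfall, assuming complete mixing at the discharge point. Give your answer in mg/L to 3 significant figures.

130 ML/d = 1.505 m³/s.
7.35 µg/L = 0.00735 mg/L.
After complete mixing, C₀ = (1.505·3.86 + 92.1·0.00735) / 93.6 = 0.06928 mg/L.
Travel time t = 6.02e+04 m / 0.98 m/s = 6.143e+04 s = 0.711 d.
C = 0.06928·exp(−0.65·0.711) = 0.06928·0.6299 = 0.04364 mg/L.

0.0436 mg/L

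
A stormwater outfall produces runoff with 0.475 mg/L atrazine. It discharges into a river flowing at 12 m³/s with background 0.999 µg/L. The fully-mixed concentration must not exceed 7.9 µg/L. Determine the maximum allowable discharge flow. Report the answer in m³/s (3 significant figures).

0.999 µg/L = 0.000999 mg/L.
7.9 µg/L = 0.0079 mg/L.
Mass balance at complete mixing: C_std·(Q_w + Q_r) = Q_w·C_e + Q_r·C_b.
Rearranging, Q_w = Q_r·(C_std − C_b)/(C_e − C_std) = 12·(0.0079 − 0.000999) / (0.475 − 0.0079) = 0.1773 m³/s.

0.177 m³/s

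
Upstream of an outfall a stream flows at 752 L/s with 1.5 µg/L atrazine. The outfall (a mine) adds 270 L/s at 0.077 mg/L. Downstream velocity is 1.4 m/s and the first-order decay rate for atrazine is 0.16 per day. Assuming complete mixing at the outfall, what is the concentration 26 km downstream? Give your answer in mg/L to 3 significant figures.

0.0207 mg/L

270 L/s = 0.27 m³/s.
752 L/s = 0.752 m³/s.
1.5 µg/L = 0.0015 mg/L.
After complete mixing, C₀ = (0.27·0.077 + 0.752·0.0015) / 1.022 = 0.02145 mg/L.
Travel time t = 2.6e+04 m / 1.4 m/s = 1.857e+04 s = 0.2149 d.
C = 0.02145·exp(−0.16·0.2149) = 0.02145·0.9662 = 0.02072 mg/L.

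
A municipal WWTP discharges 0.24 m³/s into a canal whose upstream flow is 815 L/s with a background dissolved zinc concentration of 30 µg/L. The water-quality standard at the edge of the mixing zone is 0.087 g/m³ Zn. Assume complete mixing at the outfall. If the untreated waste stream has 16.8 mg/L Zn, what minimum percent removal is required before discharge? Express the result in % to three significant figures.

98.3 %

815 L/s = 0.815 m³/s.
30 µg/L = 0.03 mg/L.
Mass balance: 0.087·1.055 = 0.24·Cₑ + 0.815·0.03.
Cₑ = (0.09179 − 0.02445) / 0.24 = 0.2806 mg/L.
Required removal = 1 − 0.2806/16.8 = 98.33 %.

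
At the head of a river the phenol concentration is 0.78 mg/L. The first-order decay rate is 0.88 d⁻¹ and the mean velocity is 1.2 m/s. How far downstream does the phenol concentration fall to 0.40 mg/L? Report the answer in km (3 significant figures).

78.7 km

From C = C₀·e^(−kt), t = ln(C₀/C)/k = ln(0.78/0.40)/0.88 = 0.6678/0.88 = 0.7589 d.
Distance = v·t = 1.2 m/s × 6.557e+04 s = 7.868e+04 m = 78.68 km.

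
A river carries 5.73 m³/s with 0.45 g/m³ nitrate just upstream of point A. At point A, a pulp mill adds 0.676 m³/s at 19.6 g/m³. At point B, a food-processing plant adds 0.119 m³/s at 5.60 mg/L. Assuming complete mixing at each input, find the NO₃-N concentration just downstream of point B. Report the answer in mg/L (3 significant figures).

2.53 mg/L

After input A: C = (5.73·0.45 + 0.676·19.6) / 6.406 = 2.471 mg/L.
After input B: C = (6.406·2.471 + 0.119·5.6) / 6.525 = 2.528 mg/L.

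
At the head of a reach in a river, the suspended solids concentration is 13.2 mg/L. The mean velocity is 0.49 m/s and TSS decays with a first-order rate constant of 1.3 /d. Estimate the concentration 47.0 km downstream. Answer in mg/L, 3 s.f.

3.12 mg/L

Travel time t = 47.0 km / 0.49 m/s = 4.7e+04/0.49 = 9.592e+04 s = 1.11 d.
First-order decay: C = 13.2·exp(−1.3·1.11) = 13.2·0.2362 = 3.117 mg/L.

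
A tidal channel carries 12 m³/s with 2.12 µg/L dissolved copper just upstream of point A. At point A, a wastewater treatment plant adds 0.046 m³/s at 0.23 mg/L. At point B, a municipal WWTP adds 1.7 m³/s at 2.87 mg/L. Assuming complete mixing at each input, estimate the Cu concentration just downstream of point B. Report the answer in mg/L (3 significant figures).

2.12 µg/L = 0.00212 mg/L.
After input A: C = (12·0.00212 + 0.046·0.23) / 12.05 = 0.00299 mg/L.
After input B: C = (12.05·0.00299 + 1.7·2.87) / 13.75 = 0.3576 mg/L.

0.358 mg/L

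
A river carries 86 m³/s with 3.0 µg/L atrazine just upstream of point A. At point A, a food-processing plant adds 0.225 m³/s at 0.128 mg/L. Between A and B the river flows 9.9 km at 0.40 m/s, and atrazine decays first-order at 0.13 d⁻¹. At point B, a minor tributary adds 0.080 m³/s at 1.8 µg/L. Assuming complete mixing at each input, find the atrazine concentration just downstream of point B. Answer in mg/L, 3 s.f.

3.0 µg/L = 0.003 mg/L.
After input A: C = (86·0.003 + 0.225·0.128) / 86.22 = 0.003326 mg/L.
Over the 9.9 km reach to input B (t = 2.475e+04 s = 0.2865 d), decay gives C = 0.003326·exp(−0.13·0.2865) = 0.003205 mg/L.
1.8 µg/L = 0.0018 mg/L.
After input B: C = (86.22·0.003205 + 0.08·0.0018) / 86.3 = 0.003203 mg/L.

0.00320 mg/L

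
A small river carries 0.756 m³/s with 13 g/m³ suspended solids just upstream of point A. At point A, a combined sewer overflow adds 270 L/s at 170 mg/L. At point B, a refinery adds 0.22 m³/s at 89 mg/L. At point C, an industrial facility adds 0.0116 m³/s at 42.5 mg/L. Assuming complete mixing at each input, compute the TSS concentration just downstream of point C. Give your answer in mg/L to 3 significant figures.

270 L/s = 0.27 m³/s.
After input A: C = (0.756·13 + 0.27·170) / 1.026 = 54.32 mg/L.
After input B: C = (1.026·54.32 + 0.22·89) / 1.246 = 60.44 mg/L.
After input C: C = (1.246·60.44 + 0.0116·42.5) / 1.258 = 60.27 mg/L.

60.3 mg/L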